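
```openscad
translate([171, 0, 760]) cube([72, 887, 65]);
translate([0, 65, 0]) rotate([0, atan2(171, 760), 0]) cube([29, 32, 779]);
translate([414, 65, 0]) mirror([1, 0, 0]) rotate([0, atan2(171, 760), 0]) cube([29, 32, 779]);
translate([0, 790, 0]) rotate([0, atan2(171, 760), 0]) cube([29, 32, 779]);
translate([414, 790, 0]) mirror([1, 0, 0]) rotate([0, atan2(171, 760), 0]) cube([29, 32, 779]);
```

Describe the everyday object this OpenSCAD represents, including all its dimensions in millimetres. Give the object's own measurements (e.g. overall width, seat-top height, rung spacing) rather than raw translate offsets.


A sawhorse. A 72×887×65 mm beam (x, y, z) sits on two A-frame leg pairs. Each pair is two raked legs of 29×32 mm section (32 mm along y) splaying symmetrically in x. Each leg rises 760 mm vertically over 171 mm of horizontal reach and is 779 mm long along its own axis. Every leg's outer bottom edge rests on the floor and its outer top edge meets a bottom edge of the beam — the left legs (tilting toward +x) meet the beam's −x bottom edge, the right legs (their mirror images, tilting toward −x) meet its +x bottom edge — so the leg tops tuck under the beam, the beam's underside is 760 mm above the floor, and the feet are 414 mm apart outside-to-outside with the beam centred between them. The two leg pairs are set in 65 mm from either end of the beam.


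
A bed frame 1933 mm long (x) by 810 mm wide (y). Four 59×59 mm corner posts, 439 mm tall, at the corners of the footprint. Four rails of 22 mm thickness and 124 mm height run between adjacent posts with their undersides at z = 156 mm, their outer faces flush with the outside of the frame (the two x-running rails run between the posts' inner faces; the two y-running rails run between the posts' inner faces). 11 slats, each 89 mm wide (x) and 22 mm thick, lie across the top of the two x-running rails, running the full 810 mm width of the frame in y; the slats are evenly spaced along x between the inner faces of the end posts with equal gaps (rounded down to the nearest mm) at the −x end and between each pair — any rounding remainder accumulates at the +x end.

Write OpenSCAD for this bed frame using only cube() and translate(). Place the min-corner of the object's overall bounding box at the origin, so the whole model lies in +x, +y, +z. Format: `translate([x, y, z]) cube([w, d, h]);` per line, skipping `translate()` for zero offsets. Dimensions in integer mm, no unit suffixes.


// slat z = rail_z + rail_h = 156 + 124 = 280
// slat gap = ⌊(1815 − 11·89) / 12⌋ = 69
cube([59, 59, 439]);
translate([0, 751, 0]) cube([59, 59, 439]);
translate([1874, 0, 0]) cube([59, 59, 439]);
translate([1874, 751, 0]) cube([59, 59, 439]);
translate([59, 0, 156]) cube([1815, 22, 124]);
translate([59, 788, 156]) cube([1815, 22, 124]);
translate([0, 59, 156]) cube([22, 692, 124]);
translate([1911, 59, 156]) cube([22, 692, 124]);
translate([128, 0, 280]) cube([89, 810, 22]);
translate([286, 0, 280]) cube([89, 810, 22]);
translate([444, 0, 280]) cube([89, 810, 22]);
translate([602, 0, 280]) cube([89, 810, 22]);
translate([760, 0, 280]) cube([89, 810, 22]);
translate([918, 0, 280]) cube([89, 810, 22]);
translate([1076, 0, 280]) cube([89, 810, 22]);
translate([1234, 0, 280]) cube([89, 810, 22]);
translate([1392, 0, 280]) cube([89, 810, 22]);
translate([1550, 0, 280]) cube([89, 810, 22]);
translate([1708, 0, 280]) cube([89, 810, 22]);


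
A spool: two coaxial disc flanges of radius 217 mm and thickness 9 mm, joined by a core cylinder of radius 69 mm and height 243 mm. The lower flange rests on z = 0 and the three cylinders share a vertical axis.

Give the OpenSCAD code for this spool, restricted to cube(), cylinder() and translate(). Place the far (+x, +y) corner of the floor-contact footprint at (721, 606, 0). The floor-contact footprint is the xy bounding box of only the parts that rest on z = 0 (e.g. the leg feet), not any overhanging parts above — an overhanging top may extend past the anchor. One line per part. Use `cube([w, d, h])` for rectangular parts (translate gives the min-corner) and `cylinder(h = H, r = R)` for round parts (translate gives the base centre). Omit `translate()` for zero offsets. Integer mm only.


translate([504, 389, 0]) cylinder(h = 9, r = 217);
translate([504, 389, 9]) cylinder(h = 243, r = 69);
translate([504, 389, 252]) cylinder(h = 9, r = 217);


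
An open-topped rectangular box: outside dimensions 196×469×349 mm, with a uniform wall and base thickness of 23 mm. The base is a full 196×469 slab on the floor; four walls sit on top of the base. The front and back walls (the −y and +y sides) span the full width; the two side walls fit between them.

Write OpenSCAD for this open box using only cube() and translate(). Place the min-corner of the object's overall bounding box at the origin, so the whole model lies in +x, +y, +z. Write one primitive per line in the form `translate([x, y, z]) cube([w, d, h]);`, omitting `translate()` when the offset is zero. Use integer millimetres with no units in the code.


cube([196, 469, 23]);
translate([0, 0, 23]) cube([196, 23, 326]);
translate([0, 446, 23]) cube([196, 23, 326]);
translate([0, 23, 23]) cube([23, 423, 326]);
translate([173, 23, 23]) cube([23, 423, 326]);


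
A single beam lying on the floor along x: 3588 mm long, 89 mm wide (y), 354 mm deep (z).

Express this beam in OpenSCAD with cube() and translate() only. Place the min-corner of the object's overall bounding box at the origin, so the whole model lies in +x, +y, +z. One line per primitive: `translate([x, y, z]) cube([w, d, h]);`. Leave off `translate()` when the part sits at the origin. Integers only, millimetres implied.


cube([3588, 89, 354]);


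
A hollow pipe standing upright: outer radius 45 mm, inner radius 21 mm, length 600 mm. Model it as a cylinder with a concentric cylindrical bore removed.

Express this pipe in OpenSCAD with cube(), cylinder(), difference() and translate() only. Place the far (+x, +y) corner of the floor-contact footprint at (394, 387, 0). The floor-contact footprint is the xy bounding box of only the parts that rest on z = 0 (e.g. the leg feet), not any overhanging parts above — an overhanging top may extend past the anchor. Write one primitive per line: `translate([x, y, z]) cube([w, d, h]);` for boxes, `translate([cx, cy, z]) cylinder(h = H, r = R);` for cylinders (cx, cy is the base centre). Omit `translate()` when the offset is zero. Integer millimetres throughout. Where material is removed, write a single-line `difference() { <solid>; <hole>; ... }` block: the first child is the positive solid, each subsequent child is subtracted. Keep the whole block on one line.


difference() { translate([349, 342, 0]) cylinder(h = 600, r = 45); translate([349, 342, 0]) cylinder(h = 600, r = 21); }


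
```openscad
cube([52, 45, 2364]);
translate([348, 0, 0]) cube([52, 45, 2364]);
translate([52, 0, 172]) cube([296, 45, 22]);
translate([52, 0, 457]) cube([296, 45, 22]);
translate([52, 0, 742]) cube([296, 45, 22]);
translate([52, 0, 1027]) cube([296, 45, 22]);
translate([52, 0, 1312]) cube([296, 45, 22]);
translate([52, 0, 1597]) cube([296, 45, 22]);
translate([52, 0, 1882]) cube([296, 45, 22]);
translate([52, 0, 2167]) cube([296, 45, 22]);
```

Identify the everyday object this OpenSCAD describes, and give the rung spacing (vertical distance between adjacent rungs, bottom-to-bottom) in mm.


A ladder. The rung spacing is 285 mm.

Two tall 52×45 posts with 8 short bars between them — a ladder. Adjacent rungs sit at z = 172 and z = 457, so the spacing is 457 − 172 = 285 mm.


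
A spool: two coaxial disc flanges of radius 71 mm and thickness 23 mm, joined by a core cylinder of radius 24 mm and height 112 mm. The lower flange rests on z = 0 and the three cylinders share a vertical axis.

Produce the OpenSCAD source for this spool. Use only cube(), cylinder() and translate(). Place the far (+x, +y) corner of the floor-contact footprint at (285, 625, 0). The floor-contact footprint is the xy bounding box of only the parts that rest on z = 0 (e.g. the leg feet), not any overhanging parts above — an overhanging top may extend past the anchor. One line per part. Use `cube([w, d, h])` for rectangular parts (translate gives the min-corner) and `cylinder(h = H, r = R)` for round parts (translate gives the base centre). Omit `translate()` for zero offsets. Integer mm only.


translate([214, 554, 0]) cylinder(h = 23, r = 71);
translate([214, 554, 23]) cylinder(h = 112, r = 24);
translate([214, 554, 135]) cylinder(h = 23, r = 71);


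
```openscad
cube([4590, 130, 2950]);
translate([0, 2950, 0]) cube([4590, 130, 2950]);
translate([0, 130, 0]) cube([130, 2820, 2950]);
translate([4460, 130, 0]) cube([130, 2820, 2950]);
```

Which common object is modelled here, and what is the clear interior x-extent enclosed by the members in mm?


A house (or room) frame. The interior width is 4330 mm.

Four 2950 mm walls enclosing a rectangle with no floor or roof — a room or house frame. Outside width is 4590 mm and wall thickness is 130 mm, so the interior width is 4590 − 2 × 130 = 4330 mm.


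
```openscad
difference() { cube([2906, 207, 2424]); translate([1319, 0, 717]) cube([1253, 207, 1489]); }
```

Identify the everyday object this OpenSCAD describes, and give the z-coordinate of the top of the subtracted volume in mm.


A wall with a window opening. The window head height is 2206 mm.

A wall with a rectangular opening subtracted — a window. Sill at z = 717, opening 1489 mm tall, so the head is at 717 + 1489 = 2206 mm.


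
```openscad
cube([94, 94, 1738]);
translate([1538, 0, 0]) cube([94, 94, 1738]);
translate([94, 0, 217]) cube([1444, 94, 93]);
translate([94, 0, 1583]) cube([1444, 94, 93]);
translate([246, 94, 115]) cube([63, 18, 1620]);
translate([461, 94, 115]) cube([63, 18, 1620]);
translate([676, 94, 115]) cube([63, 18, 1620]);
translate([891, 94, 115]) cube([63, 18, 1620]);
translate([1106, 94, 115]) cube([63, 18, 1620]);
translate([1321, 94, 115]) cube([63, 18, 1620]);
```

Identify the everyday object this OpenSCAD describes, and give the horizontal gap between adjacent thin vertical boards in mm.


A fence section. The picket gap is 152 mm.

Two posts, two rails, 6 pickets — a fence section. Span 1444 mm holds 6 pickets of 63 mm with 7 equal gaps: ⌊(1444 − 6·63) / 7⌋ = 152 mm.


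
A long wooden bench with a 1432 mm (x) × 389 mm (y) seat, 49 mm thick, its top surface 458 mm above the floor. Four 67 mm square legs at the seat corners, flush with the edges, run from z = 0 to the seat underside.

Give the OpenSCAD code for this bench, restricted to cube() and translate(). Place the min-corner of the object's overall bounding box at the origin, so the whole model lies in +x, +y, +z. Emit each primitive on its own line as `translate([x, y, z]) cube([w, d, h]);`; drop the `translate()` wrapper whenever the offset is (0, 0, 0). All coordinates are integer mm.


// leg_h = 458 − 49 = 409
translate([0, 0, 409]) cube([1432, 389, 49]);
cube([67, 67, 409]);
translate([0, 322, 0]) cube([67, 67, 409]);
translate([1365, 0, 0]) cube([67, 67, 409]);
translate([1365, 322, 0]) cube([67, 67, 409]);


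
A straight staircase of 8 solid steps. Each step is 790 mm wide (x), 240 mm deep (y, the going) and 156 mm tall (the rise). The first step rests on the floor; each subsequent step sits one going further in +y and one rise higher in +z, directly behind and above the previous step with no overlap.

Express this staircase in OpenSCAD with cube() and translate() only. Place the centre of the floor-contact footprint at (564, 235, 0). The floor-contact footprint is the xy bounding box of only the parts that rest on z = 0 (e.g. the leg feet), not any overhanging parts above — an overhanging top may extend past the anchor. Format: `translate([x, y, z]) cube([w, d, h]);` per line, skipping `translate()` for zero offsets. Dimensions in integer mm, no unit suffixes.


translate([169, 115, 0]) cube([790, 240, 156]);
translate([169, 355, 156]) cube([790, 240, 156]);
translate([169, 595, 312]) cube([790, 240, 156]);
translate([169, 835, 468]) cube([790, 240, 156]);
translate([169, 1075, 624]) cube([790, 240, 156]);
translate([169, 1315, 780]) cube([790, 240, 156]);
translate([169, 1555, 936]) cube([790, 240, 156]);
translate([169, 1795, 1092]) cube([790, 240, 156]);


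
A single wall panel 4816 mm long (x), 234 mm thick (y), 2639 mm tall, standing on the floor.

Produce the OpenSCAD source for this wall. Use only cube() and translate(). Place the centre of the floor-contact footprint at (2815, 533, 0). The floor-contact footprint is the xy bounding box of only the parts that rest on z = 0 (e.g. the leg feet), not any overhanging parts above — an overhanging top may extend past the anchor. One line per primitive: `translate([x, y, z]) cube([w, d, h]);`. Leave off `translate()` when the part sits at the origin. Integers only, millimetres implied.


translate([407, 416, 0]) cube([4816, 234, 2639]);


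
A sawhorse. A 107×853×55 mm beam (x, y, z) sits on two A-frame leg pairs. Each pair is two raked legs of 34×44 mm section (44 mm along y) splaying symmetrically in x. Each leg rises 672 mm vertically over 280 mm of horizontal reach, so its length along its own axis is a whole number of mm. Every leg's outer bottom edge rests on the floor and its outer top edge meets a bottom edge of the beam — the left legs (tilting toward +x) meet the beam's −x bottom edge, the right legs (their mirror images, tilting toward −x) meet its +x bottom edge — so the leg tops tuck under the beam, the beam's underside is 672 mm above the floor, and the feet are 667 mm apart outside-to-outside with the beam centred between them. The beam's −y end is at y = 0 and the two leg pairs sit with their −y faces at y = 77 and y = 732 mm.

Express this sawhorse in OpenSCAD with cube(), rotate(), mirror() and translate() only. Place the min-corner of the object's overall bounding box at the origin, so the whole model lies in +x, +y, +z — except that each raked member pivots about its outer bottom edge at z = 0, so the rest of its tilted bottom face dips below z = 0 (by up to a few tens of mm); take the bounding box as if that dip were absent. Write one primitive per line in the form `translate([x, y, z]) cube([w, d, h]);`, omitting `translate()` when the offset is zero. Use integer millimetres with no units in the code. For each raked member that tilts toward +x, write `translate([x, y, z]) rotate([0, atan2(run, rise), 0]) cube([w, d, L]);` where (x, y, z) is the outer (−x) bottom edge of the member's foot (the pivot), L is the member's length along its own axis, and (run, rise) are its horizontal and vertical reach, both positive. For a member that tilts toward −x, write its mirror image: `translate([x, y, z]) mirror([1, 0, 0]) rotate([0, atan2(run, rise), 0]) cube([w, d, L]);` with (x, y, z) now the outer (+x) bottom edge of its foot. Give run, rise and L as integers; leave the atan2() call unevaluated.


translate([280, 0, 672]) cube([107, 853, 55]);
translate([0, 77, 0]) rotate([0, atan2(280, 672), 0]) cube([34, 44, 728]);
translate([667, 77, 0]) mirror([1, 0, 0]) rotate([0, atan2(280, 672), 0]) cube([34, 44, 728]);
translate([0, 732, 0]) rotate([0, atan2(280, 672), 0]) cube([34, 44, 728]);
translate([667, 732, 0]) mirror([1, 0, 0]) rotate([0, atan2(280, 672), 0]) cube([34, 44, 728]);


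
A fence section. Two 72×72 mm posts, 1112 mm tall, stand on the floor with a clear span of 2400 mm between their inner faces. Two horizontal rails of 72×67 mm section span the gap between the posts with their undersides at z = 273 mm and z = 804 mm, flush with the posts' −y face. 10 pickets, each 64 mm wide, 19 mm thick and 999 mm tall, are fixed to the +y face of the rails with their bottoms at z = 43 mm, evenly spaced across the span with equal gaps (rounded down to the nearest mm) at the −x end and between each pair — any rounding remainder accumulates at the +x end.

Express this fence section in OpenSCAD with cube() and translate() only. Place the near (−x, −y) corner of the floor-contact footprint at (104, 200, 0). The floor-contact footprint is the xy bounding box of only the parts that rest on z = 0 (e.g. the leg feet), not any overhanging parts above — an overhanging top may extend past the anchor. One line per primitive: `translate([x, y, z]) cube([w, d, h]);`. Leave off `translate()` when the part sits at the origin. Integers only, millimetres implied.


translate([104, 200, 0]) cube([72, 72, 1112]);
translate([2576, 200, 0]) cube([72, 72, 1112]);
translate([176, 200, 273]) cube([2400, 72, 67]);
translate([176, 200, 804]) cube([2400, 72, 67]);
translate([336, 272, 43]) cube([64, 19, 999]);
translate([560, 272, 43]) cube([64, 19, 999]);
translate([784, 272, 43]) cube([64, 19, 999]);
translate([1008, 272, 43]) cube([64, 19, 999]);
translate([1232, 272, 43]) cube([64, 19, 999]);
translate([1456, 272, 43]) cube([64, 19, 999]);
translate([1680, 272, 43]) cube([64, 19, 999]);
translate([1904, 272, 43]) cube([64, 19, 999]);
translate([2128, 272, 43]) cube([64, 19, 999]);
translate([2352, 272, 43]) cube([64, 19, 999]);


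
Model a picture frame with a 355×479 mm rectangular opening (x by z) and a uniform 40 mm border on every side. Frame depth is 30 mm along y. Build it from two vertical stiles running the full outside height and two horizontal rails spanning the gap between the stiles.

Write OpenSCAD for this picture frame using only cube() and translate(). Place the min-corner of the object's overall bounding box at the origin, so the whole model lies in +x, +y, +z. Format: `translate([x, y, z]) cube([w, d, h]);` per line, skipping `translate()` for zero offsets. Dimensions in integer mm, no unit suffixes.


cube([40, 30, 559]);
translate([395, 0, 0]) cube([40, 30, 559]);
translate([40, 0, 0]) cube([355, 30, 40]);
translate([40, 0, 519]) cube([355, 30, 40]);


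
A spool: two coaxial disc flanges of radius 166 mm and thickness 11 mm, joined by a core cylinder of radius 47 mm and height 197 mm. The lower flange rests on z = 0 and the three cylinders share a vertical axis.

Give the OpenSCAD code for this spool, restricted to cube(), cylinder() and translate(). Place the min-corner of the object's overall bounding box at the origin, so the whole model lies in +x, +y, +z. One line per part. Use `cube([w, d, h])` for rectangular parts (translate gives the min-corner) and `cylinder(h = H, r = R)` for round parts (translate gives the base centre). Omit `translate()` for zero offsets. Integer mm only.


translate([166, 166, 0]) cylinder(h = 11, r = 166);
translate([166, 166, 11]) cylinder(h = 197, r = 47);
translate([166, 166, 208]) cylinder(h = 11, r = 166);


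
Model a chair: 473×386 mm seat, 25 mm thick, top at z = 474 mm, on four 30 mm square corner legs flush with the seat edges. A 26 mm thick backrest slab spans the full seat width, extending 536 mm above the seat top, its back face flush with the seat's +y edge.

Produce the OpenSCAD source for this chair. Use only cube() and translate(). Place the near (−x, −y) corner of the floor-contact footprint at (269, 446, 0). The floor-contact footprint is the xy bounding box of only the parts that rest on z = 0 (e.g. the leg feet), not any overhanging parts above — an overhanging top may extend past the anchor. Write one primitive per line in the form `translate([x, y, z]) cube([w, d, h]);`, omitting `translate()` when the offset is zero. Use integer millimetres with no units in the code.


translate([269, 446, 449]) cube([473, 386, 25]);
translate([269, 446, 0]) cube([30, 30, 449]);
translate([712, 446, 0]) cube([30, 30, 449]);
translate([269, 802, 0]) cube([30, 30, 449]);
translate([712, 802, 0]) cube([30, 30, 449]);
translate([269, 806, 474]) cube([473, 26, 536]);


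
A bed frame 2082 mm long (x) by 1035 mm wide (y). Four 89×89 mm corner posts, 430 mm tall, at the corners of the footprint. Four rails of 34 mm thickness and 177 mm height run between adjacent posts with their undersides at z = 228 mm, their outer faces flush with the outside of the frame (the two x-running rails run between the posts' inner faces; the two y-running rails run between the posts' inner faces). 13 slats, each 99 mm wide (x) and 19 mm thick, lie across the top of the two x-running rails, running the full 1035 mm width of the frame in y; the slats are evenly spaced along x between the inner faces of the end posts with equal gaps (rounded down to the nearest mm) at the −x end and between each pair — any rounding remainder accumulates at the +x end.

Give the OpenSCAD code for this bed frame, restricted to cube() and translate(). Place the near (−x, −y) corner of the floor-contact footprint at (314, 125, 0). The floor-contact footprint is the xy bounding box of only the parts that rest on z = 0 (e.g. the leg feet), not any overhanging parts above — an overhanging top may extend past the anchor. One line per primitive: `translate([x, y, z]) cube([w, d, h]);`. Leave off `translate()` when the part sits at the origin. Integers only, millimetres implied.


translate([314, 125, 0]) cube([89, 89, 430]);
translate([314, 1071, 0]) cube([89, 89, 430]);
translate([2307, 125, 0]) cube([89, 89, 430]);
translate([2307, 1071, 0]) cube([89, 89, 430]);
translate([403, 125, 228]) cube([1904, 34, 177]);
translate([403, 1126, 228]) cube([1904, 34, 177]);
translate([314, 214, 228]) cube([34, 857, 177]);
translate([2362, 214, 228]) cube([34, 857, 177]);
translate([447, 125, 405]) cube([99, 1035, 19]);
translate([590, 125, 405]) cube([99, 1035, 19]);
translate([733, 125, 405]) cube([99, 1035, 19]);
translate([876, 125, 405]) cube([99, 1035, 19]);
translate([1019, 125, 405]) cube([99, 1035, 19]);
translate([1162, 125, 405]) cube([99, 1035, 19]);
translate([1305, 125, 405]) cube([99, 1035, 19]);
translate([1448, 125, 405]) cube([99, 1035, 19]);
translate([1591, 125, 405]) cube([99, 1035, 19]);
translate([1734, 125, 405]) cube([99, 1035, 19]);
translate([1877, 125, 405]) cube([99, 1035, 19]);
translate([2020, 125, 405]) cube([99, 1035, 19]);
translate([2163, 125, 405]) cube([99, 1035, 19]);


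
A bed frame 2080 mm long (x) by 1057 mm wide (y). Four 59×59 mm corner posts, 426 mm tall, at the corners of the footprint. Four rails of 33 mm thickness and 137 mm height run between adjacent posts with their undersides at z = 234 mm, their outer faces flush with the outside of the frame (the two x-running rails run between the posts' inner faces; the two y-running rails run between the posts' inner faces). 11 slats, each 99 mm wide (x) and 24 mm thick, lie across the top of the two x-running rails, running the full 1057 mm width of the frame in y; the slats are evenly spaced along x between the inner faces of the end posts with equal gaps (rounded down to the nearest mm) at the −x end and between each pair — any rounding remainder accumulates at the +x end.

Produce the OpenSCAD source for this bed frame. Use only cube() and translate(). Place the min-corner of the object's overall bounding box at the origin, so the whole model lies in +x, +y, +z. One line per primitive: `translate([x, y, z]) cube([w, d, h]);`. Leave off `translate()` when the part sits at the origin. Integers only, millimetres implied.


cube([59, 59, 426]);
translate([0, 998, 0]) cube([59, 59, 426]);
translate([2021, 0, 0]) cube([59, 59, 426]);
translate([2021, 998, 0]) cube([59, 59, 426]);
translate([59, 0, 234]) cube([1962, 33, 137]);
translate([59, 1024, 234]) cube([1962, 33, 137]);
translate([0, 59, 234]) cube([33, 939, 137]);
translate([2047, 59, 234]) cube([33, 939, 137]);
translate([131, 0, 371]) cube([99, 1057, 24]);
translate([302, 0, 371]) cube([99, 1057, 24]);
translate([473, 0, 371]) cube([99, 1057, 24]);
translate([644, 0, 371]) cube([99, 1057, 24]);
translate([815, 0, 371]) cube([99, 1057, 24]);
translate([986, 0, 371]) cube([99, 1057, 24]);
translate([1157, 0, 371]) cube([99, 1057, 24]);
translate([1328, 0, 371]) cube([99, 1057, 24]);
translate([1499, 0, 371]) cube([99, 1057, 24]);
translate([1670, 0, 371]) cube([99, 1057, 24]);
translate([1841, 0, 371]) cube([99, 1057, 24]);


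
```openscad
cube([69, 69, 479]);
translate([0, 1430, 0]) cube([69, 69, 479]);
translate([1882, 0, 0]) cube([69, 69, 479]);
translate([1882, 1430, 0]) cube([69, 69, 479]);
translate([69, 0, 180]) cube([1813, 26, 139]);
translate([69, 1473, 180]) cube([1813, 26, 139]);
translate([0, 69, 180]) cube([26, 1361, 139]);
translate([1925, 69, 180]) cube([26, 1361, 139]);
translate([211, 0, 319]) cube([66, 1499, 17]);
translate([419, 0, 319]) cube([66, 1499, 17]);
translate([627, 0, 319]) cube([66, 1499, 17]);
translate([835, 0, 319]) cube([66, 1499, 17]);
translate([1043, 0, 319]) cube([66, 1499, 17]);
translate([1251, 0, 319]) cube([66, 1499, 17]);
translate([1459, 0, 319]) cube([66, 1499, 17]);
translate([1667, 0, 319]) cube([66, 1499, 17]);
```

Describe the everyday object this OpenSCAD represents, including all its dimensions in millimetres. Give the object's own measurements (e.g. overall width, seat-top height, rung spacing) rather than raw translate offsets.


A bed frame 1951 mm long (x) by 1499 mm wide (y). Four 69×69 mm corner posts, 479 mm tall, at the corners of the footprint. Four rails of 26 mm thickness and 139 mm height run between adjacent posts with their undersides at z = 180 mm, their outer faces flush with the outside of the frame (the two x-running rails run between the posts' inner faces; the two y-running rails run between the posts' inner faces). 8 slats, each 66 mm wide (x) and 17 mm thick, lie across the top of the two x-running rails, running the full 1499 mm width of the frame in y; along x they sit between the end posts with a 142 mm gap after the −x posts and between neighbouring slats, leaving 149 mm before the +x posts.


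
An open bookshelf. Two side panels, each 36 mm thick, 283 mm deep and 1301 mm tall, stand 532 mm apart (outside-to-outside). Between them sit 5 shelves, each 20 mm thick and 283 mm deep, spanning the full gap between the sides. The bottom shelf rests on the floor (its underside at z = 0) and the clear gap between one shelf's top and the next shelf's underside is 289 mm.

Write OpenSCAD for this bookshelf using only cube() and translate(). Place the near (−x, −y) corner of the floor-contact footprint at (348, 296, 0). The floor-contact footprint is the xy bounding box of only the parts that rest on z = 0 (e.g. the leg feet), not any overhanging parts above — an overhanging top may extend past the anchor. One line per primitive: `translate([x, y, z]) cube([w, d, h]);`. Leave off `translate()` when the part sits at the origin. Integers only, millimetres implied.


translate([348, 296, 0]) cube([36, 283, 1301]);
translate([844, 296, 0]) cube([36, 283, 1301]);
translate([384, 296, 0]) cube([460, 283, 20]);
translate([384, 296, 309]) cube([460, 283, 20]);
translate([384, 296, 618]) cube([460, 283, 20]);
translate([384, 296, 927]) cube([460, 283, 20]);
translate([384, 296, 1236]) cube([460, 283, 20]);


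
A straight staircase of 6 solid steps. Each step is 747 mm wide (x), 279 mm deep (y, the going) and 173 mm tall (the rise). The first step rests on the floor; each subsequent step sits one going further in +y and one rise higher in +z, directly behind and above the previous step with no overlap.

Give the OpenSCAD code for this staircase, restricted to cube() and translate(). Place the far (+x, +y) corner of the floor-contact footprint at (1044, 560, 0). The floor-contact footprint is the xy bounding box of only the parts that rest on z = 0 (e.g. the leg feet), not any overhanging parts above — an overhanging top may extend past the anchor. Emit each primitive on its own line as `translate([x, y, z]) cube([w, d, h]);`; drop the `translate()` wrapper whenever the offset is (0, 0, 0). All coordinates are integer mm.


translate([297, 281, 0]) cube([747, 279, 173]);
translate([297, 560, 173]) cube([747, 279, 173]);
translate([297, 839, 346]) cube([747, 279, 173]);
translate([297, 1118, 519]) cube([747, 279, 173]);
translate([297, 1397, 692]) cube([747, 279, 173]);
translate([297, 1676, 865]) cube([747, 279, 173]);


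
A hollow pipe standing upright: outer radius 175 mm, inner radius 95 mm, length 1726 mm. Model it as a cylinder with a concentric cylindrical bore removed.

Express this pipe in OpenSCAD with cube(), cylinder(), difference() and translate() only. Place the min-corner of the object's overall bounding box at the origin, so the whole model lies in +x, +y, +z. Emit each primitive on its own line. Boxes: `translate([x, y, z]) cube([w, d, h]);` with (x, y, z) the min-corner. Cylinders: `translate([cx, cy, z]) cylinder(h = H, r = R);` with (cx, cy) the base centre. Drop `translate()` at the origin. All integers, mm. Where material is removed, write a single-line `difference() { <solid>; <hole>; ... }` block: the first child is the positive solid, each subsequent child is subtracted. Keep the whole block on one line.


difference() { translate([175, 175, 0]) cylinder(h = 1726, r = 175); translate([175, 175, 0]) cylinder(h = 1726, r = 95); }


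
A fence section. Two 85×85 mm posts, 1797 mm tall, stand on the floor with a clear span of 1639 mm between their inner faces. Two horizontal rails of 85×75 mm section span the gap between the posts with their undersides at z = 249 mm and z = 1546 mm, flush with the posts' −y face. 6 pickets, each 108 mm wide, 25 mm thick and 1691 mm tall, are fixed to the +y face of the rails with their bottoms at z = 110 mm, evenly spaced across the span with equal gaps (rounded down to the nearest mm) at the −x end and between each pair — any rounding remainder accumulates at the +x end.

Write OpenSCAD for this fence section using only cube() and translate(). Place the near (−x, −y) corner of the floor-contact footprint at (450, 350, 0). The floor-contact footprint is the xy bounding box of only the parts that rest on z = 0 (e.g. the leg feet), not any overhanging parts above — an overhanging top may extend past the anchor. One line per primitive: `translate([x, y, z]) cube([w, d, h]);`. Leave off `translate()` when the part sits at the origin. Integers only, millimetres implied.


translate([450, 350, 0]) cube([85, 85, 1797]);
translate([2174, 350, 0]) cube([85, 85, 1797]);
translate([535, 350, 249]) cube([1639, 85, 75]);
translate([535, 350, 1546]) cube([1639, 85, 75]);
translate([676, 435, 110]) cube([108, 25, 1691]);
translate([925, 435, 110]) cube([108, 25, 1691]);
translate([1174, 435, 110]) cube([108, 25, 1691]);
translate([1423, 435, 110]) cube([108, 25, 1691]);
translate([1672, 435, 110]) cube([108, 25, 1691]);
translate([1921, 435, 110]) cube([108, 25, 1691]);


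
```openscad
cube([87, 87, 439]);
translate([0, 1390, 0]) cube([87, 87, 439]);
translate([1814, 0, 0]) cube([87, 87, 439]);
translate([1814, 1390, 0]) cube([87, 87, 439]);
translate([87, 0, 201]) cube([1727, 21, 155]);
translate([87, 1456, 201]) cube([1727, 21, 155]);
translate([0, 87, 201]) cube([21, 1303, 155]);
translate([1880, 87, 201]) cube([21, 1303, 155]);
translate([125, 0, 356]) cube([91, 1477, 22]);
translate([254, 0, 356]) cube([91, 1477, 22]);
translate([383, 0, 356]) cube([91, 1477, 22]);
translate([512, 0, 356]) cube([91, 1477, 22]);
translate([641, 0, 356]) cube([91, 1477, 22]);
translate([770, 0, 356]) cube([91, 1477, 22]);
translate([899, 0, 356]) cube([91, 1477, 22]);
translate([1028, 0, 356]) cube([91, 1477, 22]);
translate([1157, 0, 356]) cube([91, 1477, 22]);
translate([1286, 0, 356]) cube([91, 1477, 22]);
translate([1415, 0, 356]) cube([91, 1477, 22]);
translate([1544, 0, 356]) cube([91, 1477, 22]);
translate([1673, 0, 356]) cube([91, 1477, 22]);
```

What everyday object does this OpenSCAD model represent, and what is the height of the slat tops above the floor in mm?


A bed frame. The slat-top height is 378 mm.

Four posts, four rails, and a row of slats — a bed frame. Slats sit on the rails at z = 201 + 155 = 356; with slat thickness 22, the top is 378 mm.


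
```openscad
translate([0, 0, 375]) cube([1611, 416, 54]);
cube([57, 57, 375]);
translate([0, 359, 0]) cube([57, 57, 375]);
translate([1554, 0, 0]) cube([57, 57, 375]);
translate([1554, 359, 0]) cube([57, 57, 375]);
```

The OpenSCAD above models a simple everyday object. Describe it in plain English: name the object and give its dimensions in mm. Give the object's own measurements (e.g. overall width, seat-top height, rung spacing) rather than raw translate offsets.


A bench: a 1611×416 mm seat slab, 54 mm thick, top at z = 429 mm, on four 57×57 mm square legs flush with the seat corners and standing on z = 0.


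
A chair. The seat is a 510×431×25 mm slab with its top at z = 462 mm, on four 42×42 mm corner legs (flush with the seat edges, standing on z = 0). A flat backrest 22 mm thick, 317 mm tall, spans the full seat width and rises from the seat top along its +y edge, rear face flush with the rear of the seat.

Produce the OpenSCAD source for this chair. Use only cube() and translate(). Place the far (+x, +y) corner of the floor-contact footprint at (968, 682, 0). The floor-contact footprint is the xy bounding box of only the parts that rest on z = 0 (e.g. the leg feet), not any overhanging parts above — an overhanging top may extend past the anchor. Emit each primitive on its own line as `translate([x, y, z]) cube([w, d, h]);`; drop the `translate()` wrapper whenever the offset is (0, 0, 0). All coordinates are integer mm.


// leg_h = 462 - 25 = 437
translate([458, 251, 437]) cube([510, 431, 25]);
translate([458, 251, 0]) cube([42, 42, 437]);
translate([926, 251, 0]) cube([42, 42, 437]);
translate([458, 640, 0]) cube([42, 42, 437]);
translate([926, 640, 0]) cube([42, 42, 437]);
translate([458, 660, 462]) cube([510, 22, 317]);


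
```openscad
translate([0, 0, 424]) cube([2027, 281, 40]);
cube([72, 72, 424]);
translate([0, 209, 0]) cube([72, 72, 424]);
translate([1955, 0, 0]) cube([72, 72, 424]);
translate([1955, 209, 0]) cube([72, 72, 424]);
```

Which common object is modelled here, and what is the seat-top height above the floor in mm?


A bench. The seat-top height is 464 mm.

A long slab on four corner posts — a bench. The slab sits at z = 424 with thickness 40, so the top is 424 + 40 = 464 mm.


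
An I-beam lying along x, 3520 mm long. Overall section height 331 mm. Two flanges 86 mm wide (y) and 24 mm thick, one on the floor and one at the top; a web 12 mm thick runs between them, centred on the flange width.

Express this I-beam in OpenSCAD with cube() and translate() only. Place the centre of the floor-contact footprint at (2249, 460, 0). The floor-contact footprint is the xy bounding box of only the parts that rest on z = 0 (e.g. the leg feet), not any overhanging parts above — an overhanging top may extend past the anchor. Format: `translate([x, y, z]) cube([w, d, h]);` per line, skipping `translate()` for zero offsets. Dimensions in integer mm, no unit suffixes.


translate([489, 417, 0]) cube([3520, 86, 24]);
translate([489, 454, 24]) cube([3520, 12, 283]);
translate([489, 417, 307]) cube([3520, 86, 24]);


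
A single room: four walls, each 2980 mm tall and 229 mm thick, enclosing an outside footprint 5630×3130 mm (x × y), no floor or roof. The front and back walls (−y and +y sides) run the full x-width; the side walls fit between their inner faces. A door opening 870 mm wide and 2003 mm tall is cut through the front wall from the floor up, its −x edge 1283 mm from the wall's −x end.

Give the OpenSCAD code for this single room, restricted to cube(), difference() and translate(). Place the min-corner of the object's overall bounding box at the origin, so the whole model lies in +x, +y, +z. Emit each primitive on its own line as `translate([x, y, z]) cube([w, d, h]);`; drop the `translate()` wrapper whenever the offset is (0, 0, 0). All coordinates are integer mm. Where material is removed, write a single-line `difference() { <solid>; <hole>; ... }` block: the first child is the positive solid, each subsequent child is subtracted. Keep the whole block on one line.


difference() { cube([5630, 229, 2980]); translate([1283, 0, 0]) cube([870, 229, 2003]); }
translate([0, 2901, 0]) cube([5630, 229, 2980]);
translate([0, 229, 0]) cube([229, 2672, 2980]);
translate([5401, 229, 0]) cube([229, 2672, 2980]);


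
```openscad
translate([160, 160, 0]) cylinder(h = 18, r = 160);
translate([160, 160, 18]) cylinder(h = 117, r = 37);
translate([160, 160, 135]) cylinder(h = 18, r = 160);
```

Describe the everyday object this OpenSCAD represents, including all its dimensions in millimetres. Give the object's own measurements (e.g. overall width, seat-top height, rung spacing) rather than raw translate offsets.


A spool: two coaxial disc flanges of radius 160 mm and thickness 18 mm, joined by a core cylinder of radius 37 mm and height 117 mm. The lower flange rests on z = 0 and the three cylinders share a vertical axis.


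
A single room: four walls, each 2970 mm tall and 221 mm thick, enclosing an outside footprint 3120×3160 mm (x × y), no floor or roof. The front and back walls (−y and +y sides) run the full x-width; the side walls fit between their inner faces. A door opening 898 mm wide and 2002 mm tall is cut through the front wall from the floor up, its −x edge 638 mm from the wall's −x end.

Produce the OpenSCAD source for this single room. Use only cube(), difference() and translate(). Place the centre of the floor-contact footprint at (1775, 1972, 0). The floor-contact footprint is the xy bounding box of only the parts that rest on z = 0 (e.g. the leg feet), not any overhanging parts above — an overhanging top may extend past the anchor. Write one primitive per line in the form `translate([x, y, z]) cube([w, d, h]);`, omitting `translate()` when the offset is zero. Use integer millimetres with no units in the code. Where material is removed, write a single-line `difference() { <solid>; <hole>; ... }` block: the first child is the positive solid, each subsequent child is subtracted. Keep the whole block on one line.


difference() { translate([215, 392, 0]) cube([3120, 221, 2970]); translate([853, 392, 0]) cube([898, 221, 2002]); }
translate([215, 3331, 0]) cube([3120, 221, 2970]);
translate([215, 613, 0]) cube([221, 2718, 2970]);
translate([3114, 613, 0]) cube([221, 2718, 2970]);


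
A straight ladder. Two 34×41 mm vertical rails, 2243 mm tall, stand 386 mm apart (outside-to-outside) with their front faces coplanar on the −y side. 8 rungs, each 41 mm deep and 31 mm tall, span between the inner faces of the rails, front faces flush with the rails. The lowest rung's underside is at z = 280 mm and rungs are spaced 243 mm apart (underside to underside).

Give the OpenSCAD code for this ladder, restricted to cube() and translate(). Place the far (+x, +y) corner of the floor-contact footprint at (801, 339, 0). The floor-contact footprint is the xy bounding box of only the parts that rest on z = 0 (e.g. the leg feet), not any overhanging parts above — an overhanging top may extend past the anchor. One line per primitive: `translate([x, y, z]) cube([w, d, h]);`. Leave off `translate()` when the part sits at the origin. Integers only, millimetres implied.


translate([415, 298, 0]) cube([34, 41, 2243]);
translate([767, 298, 0]) cube([34, 41, 2243]);
translate([449, 298, 280]) cube([318, 41, 31]);
translate([449, 298, 523]) cube([318, 41, 31]);
translate([449, 298, 766]) cube([318, 41, 31]);
translate([449, 298, 1009]) cube([318, 41, 31]);
translate([449, 298, 1252]) cube([318, 41, 31]);
translate([449, 298, 1495]) cube([318, 41, 31]);
translate([449, 298, 1738]) cube([318, 41, 31]);
translate([449, 298, 1981]) cube([318, 41, 31]);


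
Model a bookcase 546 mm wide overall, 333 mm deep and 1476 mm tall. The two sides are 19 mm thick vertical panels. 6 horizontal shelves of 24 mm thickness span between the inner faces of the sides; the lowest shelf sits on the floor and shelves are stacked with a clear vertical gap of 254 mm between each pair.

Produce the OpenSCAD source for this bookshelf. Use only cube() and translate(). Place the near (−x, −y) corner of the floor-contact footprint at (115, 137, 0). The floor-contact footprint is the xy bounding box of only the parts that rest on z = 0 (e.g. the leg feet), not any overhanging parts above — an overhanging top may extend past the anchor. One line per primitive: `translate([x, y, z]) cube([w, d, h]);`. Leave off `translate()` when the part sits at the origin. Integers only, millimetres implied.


translate([115, 137, 0]) cube([19, 333, 1476]);
translate([642, 137, 0]) cube([19, 333, 1476]);
translate([134, 137, 0]) cube([508, 333, 24]);
translate([134, 137, 278]) cube([508, 333, 24]);
translate([134, 137, 556]) cube([508, 333, 24]);
translate([134, 137, 834]) cube([508, 333, 24]);
translate([134, 137, 1112]) cube([508, 333, 24]);
translate([134, 137, 1390]) cube([508, 333, 24]);
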